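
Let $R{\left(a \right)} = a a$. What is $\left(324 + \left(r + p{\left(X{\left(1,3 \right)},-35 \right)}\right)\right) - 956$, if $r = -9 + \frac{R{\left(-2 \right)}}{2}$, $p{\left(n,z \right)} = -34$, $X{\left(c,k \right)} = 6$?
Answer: $-673$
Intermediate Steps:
$R{\left(a \right)} = a^{2}$
$r = -7$ ($r = -9 + \frac{\left(-2\right)^{2}}{2} = -9 + \frac{1}{2} \cdot 4 = -9 + 2 = -7$)
$\left(324 + \left(r + p{\left(X{\left(1,3 \right)},-35 \right)}\right)\right) - 956 = \left(324 - 41\right) - 956 = 283 - 956 = -673$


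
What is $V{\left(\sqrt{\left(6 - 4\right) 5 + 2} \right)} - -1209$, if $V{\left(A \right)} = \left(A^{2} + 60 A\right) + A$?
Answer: $1221 + 122 \sqrt{3} \approx 1432.3$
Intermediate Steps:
$V{\left(A \right)} = A^{2} + 61 A$
$V{\left(\sqrt{\left(6 - 4\right) 5 + 2} \right)} - -1209 = \sqrt{\left(6 - 4\right) 5 + 2} \left(61 + \sqrt{\left(6 - 4\right) 5 + 2}\right) - -1209 = \sqrt{2 \cdot 5 + 2} \left(61 + \sqrt{2 \cdot 5 + 2}\right) + 1209 = \sqrt{10 + 2} \left(61 + \sqrt{10 + 2}\right) + 1209 = \sqrt{12} \left(61 + \sqrt{12}\right) + 1209 = 2 \sqrt{3} \left(61 + 2 \sqrt{3}\right) + 1209 = 1209 + 2 \sqrt{3} \left(61 + 2 \sqrt{3}\right)$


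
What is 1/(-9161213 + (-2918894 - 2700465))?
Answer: -1/14780572 ≈ -6.7656e-8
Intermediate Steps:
1/(-9161213 + (-2918894 - 2700465)) = 1/(-9161213 - 5619359) = 1/(-14780572) = -1/14780572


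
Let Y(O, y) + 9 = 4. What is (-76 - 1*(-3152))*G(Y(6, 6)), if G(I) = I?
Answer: -15380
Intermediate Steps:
Y(O, y) = -5 (Y(O, y) = -9 + 4 = -5)
(-76 - 1*(-3152))*G(Y(6, 6)) = (-76 - 1*(-3152))*(-5) = (-76 + 3152)*(-5) = 3076*(-5) = -15380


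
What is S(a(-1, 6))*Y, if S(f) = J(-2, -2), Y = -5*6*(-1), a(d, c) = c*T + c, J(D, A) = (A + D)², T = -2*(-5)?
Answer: 480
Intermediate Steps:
T = 10
a(d, c) = 11*c (a(d, c) = c*10 + c = 10*c + c = 11*c)
Y = 30 (Y = -30*(-1) = 30)
S(f) = 16 (S(f) = (-2 - 2)² = (-4)² = 16)
S(a(-1, 6))*Y = 16*30 = 480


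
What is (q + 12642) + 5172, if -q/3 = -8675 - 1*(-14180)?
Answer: 1299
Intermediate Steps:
q = -16515 (q = -3*(-8675 - 1*(-14180)) = -3*(-8675 + 14180) = -3*5505 = -16515)
(q + 12642) + 5172 = (-16515 + 12642) + 5172 = -3873 + 5172 = 1299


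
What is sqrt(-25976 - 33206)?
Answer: I*sqrt(59182) ≈ 243.27*I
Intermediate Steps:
sqrt(-25976 - 33206) = sqrt(-59182) = I*sqrt(59182)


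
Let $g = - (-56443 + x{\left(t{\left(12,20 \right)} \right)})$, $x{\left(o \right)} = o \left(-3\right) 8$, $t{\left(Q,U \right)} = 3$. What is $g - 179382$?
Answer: $-122867$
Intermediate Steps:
$x{\left(o \right)} = - 24 o$ ($x{\left(o \right)} = - 3 o 8 = - 24 o$)
$g = 56515$ ($g = - (-56443 - 72) = \left(-1\right) \left(-56515\right) = 56515$)
$g - 179382 = 56515 - 179382 = -122867$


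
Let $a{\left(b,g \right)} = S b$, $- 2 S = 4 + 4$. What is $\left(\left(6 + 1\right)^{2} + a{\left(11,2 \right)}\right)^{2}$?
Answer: $25$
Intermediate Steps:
$S = -4$ ($S = - \frac{4 + 4}{2} = \left(- \frac{1}{2}\right) 8 = -4$)
$a{\left(b,g \right)} = - 4 b$
$\left(\left(6 + 1\right)^{2} + a{\left(11,2 \right)}\right)^{2} = \left(\left(6 + 1\right)^{2} - 44\right)^{2} = \left(7^{2} - 44\right)^{2} = \left(49 - 44\right)^{2} = 5^{2} = 25$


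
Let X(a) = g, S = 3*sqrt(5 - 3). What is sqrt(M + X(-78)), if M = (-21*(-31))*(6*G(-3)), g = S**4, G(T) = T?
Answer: 3*I*sqrt(1266) ≈ 106.74*I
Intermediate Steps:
S = 3*sqrt(2) ≈ 4.2426
g = 324 (g = (3*sqrt(2))**4 = 324)
X(a) = 324
M = -11718 (M = (-21*(-31))*(6*(-3)) = 651*(-18) = -11718)
sqrt(M + X(-78)) = sqrt(-11718 + 324) = sqrt(-11394) = 3*I*sqrt(1266)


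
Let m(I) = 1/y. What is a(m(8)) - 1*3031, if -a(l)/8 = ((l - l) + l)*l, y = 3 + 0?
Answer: -27287/9 ≈ -3031.9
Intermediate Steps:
y = 3
m(I) = ⅓ (m(I) = 1/3 = ⅓)
a(l) = -8*l² (a(l) = -8*((l - l) + l)*l = -8*(0 + l)*l = -8*l*l = -8*l²)
a(m(8)) - 1*3031 = -8*(⅓)² - 1*3031 = -8*⅑ - 3031 = -8/9 - 3031 = -27287/9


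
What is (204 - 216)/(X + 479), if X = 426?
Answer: -12/905 ≈ -0.013260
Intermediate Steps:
(204 - 216)/(X + 479) = (204 - 216)/(426 + 479) = -12/905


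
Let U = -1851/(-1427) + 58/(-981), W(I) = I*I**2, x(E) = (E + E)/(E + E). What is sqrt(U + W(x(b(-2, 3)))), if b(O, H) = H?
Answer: 2*sqrt(121827188234)/466629 ≈ 1.4960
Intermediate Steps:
x(E) = 1 (x(E) = (2*E)/((2*E)) = (2*E)*(1/(2*E)) = 1)
W(I) = I**3
U = 1733065/1399887 (U = -1851*(-1/1427) + 58*(-1/981) = 1851/1427 - 58/981 = 1733065/1399887 ≈ 1.2380)
sqrt(U + W(x(b(-2, 3)))) = sqrt(1733065/1399887 + 1**3) = sqrt(1733065/1399887 + 1) = sqrt(3132952/1399887) = 2*sqrt(121827188234)/466629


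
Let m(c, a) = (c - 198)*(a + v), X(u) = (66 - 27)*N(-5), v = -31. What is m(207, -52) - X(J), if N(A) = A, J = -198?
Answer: -552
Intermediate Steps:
X(u) = -195 (X(u) = (66 - 27)*(-5) = 39*(-5) = -195)
m(c, a) = (-198 + c)*(-31 + a) (m(c, a) = (c - 198)*(a - 31) = (-198 + c)*(-31 + a))
m(207, -52) - X(J) = (6138 - 198*(-52) - 31*207 - 52*207) - 1*(-195) = (6138 + 10296 - 6417 - 10764) + 195 = -747 + 195 = -552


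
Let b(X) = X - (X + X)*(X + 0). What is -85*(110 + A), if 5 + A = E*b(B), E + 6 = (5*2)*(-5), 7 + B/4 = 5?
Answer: -656285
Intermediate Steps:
B = -8 (B = -28 + 4*5 = -28 + 20 = -8)
E = -56 (E = -6 + (5*2)*(-5) = -6 + 10*(-5) = -6 - 50 = -56)
b(X) = X - 2*X² (b(X) = X - 2*X*X = X - 2*X²)
A = 7611 (A = -5 - (-448)*(1 - 2*(-8)) = -5 - (-448)*(1 + 16) = -5 - (-448)*17 = -5 - 56*(-136) = -5 + 7616 = 7611)
-85*(110 + A) = -85*(110 + 7611) = -85*7721 = -656285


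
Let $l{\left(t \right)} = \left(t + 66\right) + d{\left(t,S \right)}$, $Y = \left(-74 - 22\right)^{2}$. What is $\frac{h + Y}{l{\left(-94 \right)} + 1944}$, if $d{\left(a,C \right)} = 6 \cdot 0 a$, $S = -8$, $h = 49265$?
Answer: $\frac{58481}{1916} \approx 30.522$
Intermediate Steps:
$d{\left(a,C \right)} = 0$ ($d{\left(a,C \right)} = 0 a = 0$)
$Y = 9216$ ($Y = \left(-96\right)^{2} = 9216$)
$l{\left(t \right)} = 66 + t$ ($l{\left(t \right)} = \left(t + 66\right) + 0 = \left(66 + t\right) + 0 = 66 + t$)
$\frac{h + Y}{l{\left(-94 \right)} + 1944} = \frac{49265 + 9216}{\left(66 - 94\right) + 1944} = \frac{58481}{-28 + 1944} = \frac{58481}{1916}$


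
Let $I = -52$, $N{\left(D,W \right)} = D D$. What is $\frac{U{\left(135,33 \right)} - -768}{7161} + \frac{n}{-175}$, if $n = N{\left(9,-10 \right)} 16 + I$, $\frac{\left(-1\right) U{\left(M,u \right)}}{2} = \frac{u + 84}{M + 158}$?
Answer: $- \frac{122418522}{17484775} \approx -7.0014$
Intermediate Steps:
$N{\left(D,W \right)} = D^{2}$
$U{\left(M,u \right)} = - \frac{2 \left(84 + u\right)}{158 + M}$ ($U{\left(M,u \right)} = - 2 \frac{u + 84}{M + 158} = - 2 \frac{84 + u}{158 + M} = - \frac{2 \left(84 + u\right)}{158 + M}$)
$n = 1244$ ($n = 9^{2} \cdot 16 - 52 = 81 \cdot 16 - 52 = 1296 - 52 = 1244$)
$\frac{U{\left(135,33 \right)} - -768}{7161} + \frac{n}{-175} = \frac{\frac{2 \left(-84 - 33\right)}{158 + 135} - -768}{7161} + \frac{1244}{-175} = \left(\frac{2 \left(-84 - 33\right)}{293} + 768\right) \frac{1}{7161} + 1244 \left(- \frac{1}{175}\right) = \left(2 \cdot \frac{1}{293} \left(-117\right) + 768\right) \frac{1}{7161} - \frac{1244}{175} = \left(- \frac{234}{293} + 768\right) \frac{1}{7161} - \frac{1244}{175} = \frac{224790}{293} \cdot \frac{1}{7161} - \frac{1244}{175} = \frac{74930}{699391} - \frac{1244}{175} = - \frac{122418522}{17484775}$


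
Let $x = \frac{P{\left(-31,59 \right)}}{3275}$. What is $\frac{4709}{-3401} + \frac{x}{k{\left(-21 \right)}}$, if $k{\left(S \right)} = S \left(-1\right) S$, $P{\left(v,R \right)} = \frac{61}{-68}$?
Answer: $- \frac{462473978839}{334014590700} \approx -1.3846$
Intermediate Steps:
$P{\left(v,R \right)} = - \frac{61}{68}$ ($P{\left(v,R \right)} = 61 \left(- \frac{1}{68}\right) = - \frac{61}{68}$)
$x = - \frac{61}{222700}$ ($x = - \frac{61}{68 \cdot 3275} = \left(- \frac{61}{68}\right) \frac{1}{3275} = - \frac{61}{222700} \approx -0.00027391$)
$k{\left(S \right)} = - S^{2}$ ($k{\left(S \right)} = - S S = - S^{2}$)
$\frac{4709}{-3401} + \frac{x}{k{\left(-21 \right)}} = \frac{4709}{-3401} - \frac{61}{222700 \left(- \left(-21\right)^{2}\right)} = 4709 \left(- \frac{1}{3401}\right) - \frac{61}{222700 \left(\left(-1\right) 441\right)} = - \frac{4709}{3401} - \frac{61}{222700 \left(-441\right)} = - \frac{4709}{3401} - - \frac{61}{98210700} = - \frac{4709}{3401} + \frac{61}{98210700} = - \frac{462473978839}{334014590700}$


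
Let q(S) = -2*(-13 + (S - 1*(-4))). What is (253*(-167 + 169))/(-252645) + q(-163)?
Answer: 86909374/252645 ≈ 344.00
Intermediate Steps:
q(S) = 18 - 2*S (q(S) = -2*(-13 + (S + 4)) = -2*(-13 + (4 + S)) = -2*(-9 + S) = 18 - 2*S)
(253*(-167 + 169))/(-252645) + q(-163) = (253*(-167 + 169))/(-252645) + (18 - 2*(-163)) = (253*2)*(-1/252645) + (18 + 326) = 506*(-1/252645) + 344 = -506/252645 + 344 = 86909374/252645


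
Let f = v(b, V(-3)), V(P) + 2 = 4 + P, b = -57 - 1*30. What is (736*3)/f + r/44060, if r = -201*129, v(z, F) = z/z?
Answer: 97258551/44060 ≈ 2207.4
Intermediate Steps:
b = -87 (b = -57 - 30 = -87)
V(P) = 2 + P (V(P) = -2 + (4 + P) = 2 + P)
v(z, F) = 1
f = 1
r = -25929
(736*3)/f + r/44060 = (736*3)/1 - 25929/44060 = 2208*1 - 25929*1/44060 = 2208 - 25929/44060 = 97258551/44060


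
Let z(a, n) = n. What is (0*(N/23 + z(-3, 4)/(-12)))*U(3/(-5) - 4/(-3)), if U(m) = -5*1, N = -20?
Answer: 0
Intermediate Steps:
U(m) = -5
(0*(N/23 + z(-3, 4)/(-12)))*U(3/(-5) - 4/(-3)) = (0*(-20/23 + 4/(-12)))*(-5) = (0*(-20*1/23 + 4*(-1/12)))*(-5) = (0*(-20/23 - ⅓))*(-5) = (0*(-83/69))*(-5) = 0*(-5) = 0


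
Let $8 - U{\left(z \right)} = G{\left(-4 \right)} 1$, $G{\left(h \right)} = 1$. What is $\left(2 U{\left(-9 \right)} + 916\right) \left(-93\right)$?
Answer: $-86490$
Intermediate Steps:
$U{\left(z \right)} = 7$ ($U{\left(z \right)} = 8 - 1 \cdot 1 = 8 - 1 = 7$)
$\left(2 U{\left(-9 \right)} + 916\right) \left(-93\right) = \left(2 \cdot 7 + 916\right) \left(-93\right) = \left(14 + 916\right) \left(-93\right) = 930 \left(-93\right) = -86490$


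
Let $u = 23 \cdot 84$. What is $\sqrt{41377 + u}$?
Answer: $\sqrt{43309} \approx 208.11$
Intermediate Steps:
$u = 1932$
$\sqrt{41377 + u} = \sqrt{41377 + 1932} = \sqrt{43309}$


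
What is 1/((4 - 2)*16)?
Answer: 1/32 ≈ 0.031250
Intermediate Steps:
1/((4 - 2)*16) = 1/(2*16) = 1/32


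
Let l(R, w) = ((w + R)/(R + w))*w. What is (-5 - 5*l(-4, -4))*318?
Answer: 4770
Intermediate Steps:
l(R, w) = w (l(R, w) = ((R + w)/(R + w))*w = 1*w = w)
(-5 - 5*l(-4, -4))*318 = (-5 - 5*(-4))*318 = (-5 + 20)*318 = 15*318 = 4770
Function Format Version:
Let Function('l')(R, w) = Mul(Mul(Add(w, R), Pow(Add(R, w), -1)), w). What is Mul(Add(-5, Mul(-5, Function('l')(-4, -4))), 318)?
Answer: 4770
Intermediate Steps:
Function('l')(R, w) = w (Function('l')(R, w) = Mul(Mul(Add(R, w), Pow(Add(R, w), -1)), w) = Mul(1, w) = w)
Mul(Add(-5, Mul(-5, Function('l')(-4, -4))), 318) = Mul(Add(-5, Mul(-5, -4)), 318) = Mul(Add(-5, 20), 318) = Mul(15, 318) = 4770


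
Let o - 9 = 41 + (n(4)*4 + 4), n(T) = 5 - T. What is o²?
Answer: 3364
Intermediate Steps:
o = 58 (o = 9 + (41 + ((5 - 1*4)*4 + 4)) = 9 + (41 + ((5 - 4)*4 + 4)) = 9 + (41 + (1*4 + 4)) = 9 + (41 + (4 + 4)) = 9 + (41 + 8) = 9 + 49 = 58)
o² = 58² = 3364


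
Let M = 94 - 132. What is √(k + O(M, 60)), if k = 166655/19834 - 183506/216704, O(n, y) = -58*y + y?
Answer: I*√61563044605571063981/134315848 ≈ 58.416*I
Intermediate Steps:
M = -38
O(n, y) = -57*y
k = 8118786779/1074526784 (k = 166655*(1/19834) - 183506*1/216704 = 166655/19834 - 91753/108352 = 8118786779/1074526784 ≈ 7.5557)
√(k + O(M, 60)) = √(8118786779/1074526784 - 57*60) = √(8118786779/1074526784 - 3420) = √(-3666762814501/1074526784) = I*√61563044605571063981/134315848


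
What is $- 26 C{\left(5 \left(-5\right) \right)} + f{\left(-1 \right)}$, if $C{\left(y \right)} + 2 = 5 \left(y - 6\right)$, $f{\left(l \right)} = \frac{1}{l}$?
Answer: $4081$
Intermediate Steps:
$C{\left(y \right)} = -32 + 5 y$ ($C{\left(y \right)} = -2 + 5 \left(y - 6\right) = -2 + 5 \left(-6 + y\right) = -2 + \left(-30 + 5 y\right) = -32 + 5 y$)
$- 26 C{\left(5 \left(-5\right) \right)} + f{\left(-1 \right)} = - 26 \left(-32 + 5 \cdot 5 \left(-5\right)\right) + \frac{1}{-1} = - 26 \left(-32 + 5 \left(-25\right)\right) - 1 = - 26 \left(-32 - 125\right) - 1 = \left(-26\right) \left(-157\right) - 1 = 4082 - 1 = 4081$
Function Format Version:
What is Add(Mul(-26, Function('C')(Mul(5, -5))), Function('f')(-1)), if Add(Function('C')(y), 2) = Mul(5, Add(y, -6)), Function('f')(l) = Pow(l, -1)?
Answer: 4081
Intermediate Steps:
Function('C')(y) = Add(-32, Mul(5, y)) (Function('C')(y) = Add(-2, Mul(5, Add(y, -6))) = Add(-2, Mul(5, Add(-6, y))) = Add(-2, Add(-30, Mul(5, y))) = Add(-32, Mul(5, y)))
Add(Mul(-26, Function('C')(Mul(5, -5))), Function('f')(-1)) = Add(Mul(-26, Add(-32, Mul(5, Mul(5, -5)))), Pow(-1, -1)) = Add(Mul(-26, Add(-32, Mul(5, -25))), -1) = Add(Mul(-26, Add(-32, -125)), -1) = Add(Mul(-26, -157), -1) = Add(4082, -1) = 4081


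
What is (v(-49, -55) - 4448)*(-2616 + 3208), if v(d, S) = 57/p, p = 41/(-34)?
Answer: -109109152/41 ≈ -2.6612e+6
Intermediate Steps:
p = -41/34 (p = 41*(-1/34) = -41/34 ≈ -1.2059)
v(d, S) = -1938/41 (v(d, S) = 57/(-41/34) = 57*(-34/41) = -1938/41)
(v(-49, -55) - 4448)*(-2616 + 3208) = (-1938/41 - 4448)*(-2616 + 3208) = -184306/41*592 = -109109152/41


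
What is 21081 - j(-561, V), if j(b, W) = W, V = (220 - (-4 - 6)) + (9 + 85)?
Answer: 20757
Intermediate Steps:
V = 324 (V = (220 - 1*(-10)) + 94 = (220 + 10) + 94 = 230 + 94 = 324)
21081 - j(-561, V) = 21081 - 1*324 = 21081 - 324 = 20757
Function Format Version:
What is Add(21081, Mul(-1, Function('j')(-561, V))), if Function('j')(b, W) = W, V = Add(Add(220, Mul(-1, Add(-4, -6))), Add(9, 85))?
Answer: 20757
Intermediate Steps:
V = 324 (V = Add(Add(220, Mul(-1, -10)), 94) = Add(Add(220, 10), 94) = Add(230, 94) = 324)
Add(21081, Mul(-1, Function('j')(-561, V))) = Add(21081, Mul(-1, 324)) = Add(21081, -324) = 20757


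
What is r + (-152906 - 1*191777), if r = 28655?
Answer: -316028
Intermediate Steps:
r + (-152906 - 1*191777) = 28655 + (-152906 - 1*191777) = 28655 + (-152906 - 191777) = 28655 - 344683 = -316028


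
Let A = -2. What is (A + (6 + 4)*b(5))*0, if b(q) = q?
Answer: 0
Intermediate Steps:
(A + (6 + 4)*b(5))*0 = (-2 + (6 + 4)*5)*0 = (-2 + 10*5)*0 = (-2 + 50)*0 = 48*0 = 0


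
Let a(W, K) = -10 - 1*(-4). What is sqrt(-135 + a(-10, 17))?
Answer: I*sqrt(141) ≈ 11.874*I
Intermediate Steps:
a(W, K) = -6 (a(W, K) = -10 + 4 = -6)
sqrt(-135 + a(-10, 17)) = sqrt(-135 - 6) = sqrt(-141) = I*sqrt(141)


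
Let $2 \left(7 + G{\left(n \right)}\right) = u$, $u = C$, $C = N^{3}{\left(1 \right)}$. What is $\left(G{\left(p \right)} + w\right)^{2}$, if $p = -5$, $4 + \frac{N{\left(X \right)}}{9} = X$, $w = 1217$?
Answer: $\frac{298011169}{4} \approx 7.4503 \cdot 10^{7}$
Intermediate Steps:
$N{\left(X \right)} = -36 + 9 X$
$C = -19683$ ($C = \left(-36 + 9 \cdot 1\right)^{3} = \left(-36 + 9\right)^{3} = \left(-27\right)^{3} = -19683$)
$u = -19683$
$G{\left(n \right)} = - \frac{19697}{2}$ ($G{\left(n \right)} = -7 + \frac{1}{2} \left(-19683\right) = -7 - \frac{19683}{2} = - \frac{19697}{2}$)
$\left(G{\left(p \right)} + w\right)^{2} = \left(- \frac{19697}{2} + 1217\right)^{2} = \left(- \frac{17263}{2}\right)^{2} = \frac{298011169}{4}$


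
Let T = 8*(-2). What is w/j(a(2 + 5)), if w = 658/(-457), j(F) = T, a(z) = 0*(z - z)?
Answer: 329/3656 ≈ 0.089989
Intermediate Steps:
T = -16
a(z) = 0 (a(z) = 0*0 = 0)
j(F) = -16
w = -658/457 (w = 658*(-1/457) = -658/457 ≈ -1.4398)
w/j(a(2 + 5)) = -658/457/(-16) = -658/457*(-1/16) = 329/3656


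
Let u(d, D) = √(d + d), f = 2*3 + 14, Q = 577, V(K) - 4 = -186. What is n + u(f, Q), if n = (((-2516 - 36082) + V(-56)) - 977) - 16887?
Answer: -56644 + 2*√10 ≈ -56638.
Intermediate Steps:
V(K) = -182 (V(K) = 4 - 186 = -182)
f = 20 (f = 6 + 14 = 20)
u(d, D) = √2*√d (u(d, D) = √(2*d) = √2*√d)
n = -56644 (n = (((-2516 - 36082) - 182) - 977) - 16887 = ((-38598 - 182) - 977) - 16887 = (-38780 - 977) - 16887 = -39757 - 16887 = -56644)
n + u(f, Q) = -56644 + √2*√20 = -56644 + √2*(2*√5) = -56644 + 2*√10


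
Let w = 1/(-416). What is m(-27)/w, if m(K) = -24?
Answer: 9984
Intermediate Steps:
w = -1/416 ≈ -0.0024038
m(-27)/w = -24/(-1/416) = -24*(-416) = 9984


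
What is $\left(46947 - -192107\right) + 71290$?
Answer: $310344$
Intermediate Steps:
$\left(46947 - -192107\right) + 71290 = \left(46947 + 192107\right) + 71290 = 239054 + 71290 = 310344$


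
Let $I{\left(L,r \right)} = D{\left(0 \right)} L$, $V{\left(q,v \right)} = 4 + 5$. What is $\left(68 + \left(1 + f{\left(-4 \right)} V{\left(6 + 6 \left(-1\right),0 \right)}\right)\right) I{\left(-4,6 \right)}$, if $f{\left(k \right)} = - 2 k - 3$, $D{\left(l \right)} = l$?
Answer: $0$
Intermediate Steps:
$V{\left(q,v \right)} = 9$
$I{\left(L,r \right)} = 0$ ($I{\left(L,r \right)} = 0 L = 0$)
$f{\left(k \right)} = -3 - 2 k$
$\left(68 + \left(1 + f{\left(-4 \right)} V{\left(6 + 6 \left(-1\right),0 \right)}\right)\right) I{\left(-4,6 \right)} = \left(68 + \left(1 + \left(-3 - -8\right) 9\right)\right) 0 = \left(68 + \left(1 + \left(-3 + 8\right) 9\right)\right) 0 = \left(68 + \left(1 + 5 \cdot 9\right)\right) 0 = \left(68 + \left(1 + 45\right)\right) 0 = \left(68 + 46\right) 0 = 114 \cdot 0 = 0$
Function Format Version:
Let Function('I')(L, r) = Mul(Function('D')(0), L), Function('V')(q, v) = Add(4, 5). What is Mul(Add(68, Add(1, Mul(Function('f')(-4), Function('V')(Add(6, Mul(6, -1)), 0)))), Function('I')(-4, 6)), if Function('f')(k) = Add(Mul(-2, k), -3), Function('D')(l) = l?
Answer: 0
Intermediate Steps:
Function('V')(q, v) = 9
Function('I')(L, r) = 0 (Function('I')(L, r) = Mul(0, L) = 0)
Function('f')(k) = Add(-3, Mul(-2, k))
Mul(Add(68, Add(1, Mul(Function('f')(-4), Function('V')(Add(6, Mul(6, -1)), 0)))), Function('I')(-4, 6)) = Mul(Add(68, Add(1, Mul(Add(-3, Mul(-2, -4)), 9))), 0) = Mul(Add(68, Add(1, Mul(Add(-3, 8), 9))), 0) = Mul(Add(68, Add(1, Mul(5, 9))), 0) = Mul(Add(68, Add(1, 45)), 0) = Mul(Add(68, 46), 0) = Mul(114, 0) = 0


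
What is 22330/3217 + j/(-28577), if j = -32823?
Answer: 743716001/91932209 ≈ 8.0898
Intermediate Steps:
22330/3217 + j/(-28577) = 22330/3217 - 32823/(-28577) = 22330*(1/3217) - 32823*(-1/28577) = 22330/3217 + 32823/28577 = 743716001/91932209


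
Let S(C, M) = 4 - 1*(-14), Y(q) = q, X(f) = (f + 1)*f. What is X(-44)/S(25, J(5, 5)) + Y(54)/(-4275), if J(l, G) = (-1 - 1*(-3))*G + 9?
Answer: 449296/4275 ≈ 105.10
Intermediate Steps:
X(f) = f*(1 + f) (X(f) = (1 + f)*f = f*(1 + f))
J(l, G) = 9 + 2*G (J(l, G) = (-1 + 3)*G + 9 = 2*G + 9 = 9 + 2*G)
S(C, M) = 18 (S(C, M) = 4 + 14 = 18)
X(-44)/S(25, J(5, 5)) + Y(54)/(-4275) = -44*(1 - 44)/18 + 54/(-4275) = -44*(-43)*(1/18) + 54*(-1/4275) = 1892*(1/18) - 6/475 = 946/9 - 6/475 = 449296/4275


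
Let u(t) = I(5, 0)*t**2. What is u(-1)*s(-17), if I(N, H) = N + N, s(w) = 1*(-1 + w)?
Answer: -180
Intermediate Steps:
s(w) = -1 + w
I(N, H) = 2*N
u(t) = 10*t**2 (u(t) = (2*5)*t**2 = 10*t**2)
u(-1)*s(-17) = (10*(-1)**2)*(-1 - 17) = (10*1)*(-18) = 10*(-18) = -180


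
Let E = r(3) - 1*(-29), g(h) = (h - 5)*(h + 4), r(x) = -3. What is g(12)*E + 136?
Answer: 3048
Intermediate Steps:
g(h) = (-5 + h)*(4 + h)
E = 26 (E = -3 - 1*(-29) = -3 + 29 = 26)
g(12)*E + 136 = (-20 + 12² - 1*12)*26 + 136 = (-20 + 144 - 12)*26 + 136 = 112*26 + 136 = 2912 + 136 = 3048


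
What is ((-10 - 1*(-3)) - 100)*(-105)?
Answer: 11235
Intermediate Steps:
((-10 - 1*(-3)) - 100)*(-105) = ((-10 + 3) - 100)*(-105) = (-7 - 100)*(-105) = -107*(-105) = 11235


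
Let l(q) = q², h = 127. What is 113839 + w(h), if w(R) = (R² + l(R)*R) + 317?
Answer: 2178668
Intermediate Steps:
w(R) = 317 + R² + R³ (w(R) = (R² + R²*R) + 317 = (R² + R³) + 317 = 317 + R² + R³)
113839 + w(h) = 113839 + (317 + 127² + 127³) = 113839 + (317 + 16129 + 2048383) = 113839 + 2064829 = 2178668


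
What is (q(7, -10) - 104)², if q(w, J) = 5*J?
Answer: 23716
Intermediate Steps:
(q(7, -10) - 104)² = (5*(-10) - 104)² = (-50 - 104)² = (-154)² = 23716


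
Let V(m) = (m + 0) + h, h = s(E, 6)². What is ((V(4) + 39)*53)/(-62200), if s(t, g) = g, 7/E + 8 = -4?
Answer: -4187/62200 ≈ -0.067315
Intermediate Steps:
E = -7/12 (E = 7/(-8 - 4) = 7/(-12) = 7*(-1/12) = -7/12 ≈ -0.58333)
h = 36 (h = 6² = 36)
V(m) = 36 + m (V(m) = (m + 0) + 36 = m + 36 = 36 + m)
((V(4) + 39)*53)/(-62200) = (((36 + 4) + 39)*53)/(-62200) = ((40 + 39)*53)*(-1/62200) = (79*53)*(-1/62200) = 4187*(-1/62200) = -4187/62200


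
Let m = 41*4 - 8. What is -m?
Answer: -156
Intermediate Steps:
m = 156 (m = 164 - 8 = 156)
-m = -1*156 = -156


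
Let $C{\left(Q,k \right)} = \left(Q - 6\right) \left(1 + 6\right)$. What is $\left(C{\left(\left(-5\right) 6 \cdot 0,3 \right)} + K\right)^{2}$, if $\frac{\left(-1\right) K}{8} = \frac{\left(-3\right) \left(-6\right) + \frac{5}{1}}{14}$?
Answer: $\frac{148996}{49} \approx 3040.7$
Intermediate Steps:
$C{\left(Q,k \right)} = -42 + 7 Q$ ($C{\left(Q,k \right)} = \left(-6 + Q\right) 7 = -42 + 7 Q$)
$K = - \frac{92}{7}$ ($K = - 8 \frac{\left(-3\right) \left(-6\right) + \frac{5}{1}}{14} = - 8 \left(18 + 5 \cdot 1\right) \frac{1}{14} = - 8 \left(18 + 5\right) \frac{1}{14} = - 8 \cdot 23 \cdot \frac{1}{14} = \left(-8\right) \frac{23}{14} = - \frac{92}{7} \approx -13.143$)
$\left(C{\left(\left(-5\right) 6 \cdot 0,3 \right)} + K\right)^{2} = \left(\left(-42 + 7 \left(-5\right) 6 \cdot 0\right) - \frac{92}{7}\right)^{2} = \left(\left(-42 + 7 \left(\left(-30\right) 0\right)\right) - \frac{92}{7}\right)^{2} = \left(\left(-42 + 7 \cdot 0\right) - \frac{92}{7}\right)^{2} = \left(\left(-42 + 0\right) - \frac{92}{7}\right)^{2} = \left(-42 - \frac{92}{7}\right)^{2} = \left(- \frac{386}{7}\right)^{2} = \frac{148996}{49}$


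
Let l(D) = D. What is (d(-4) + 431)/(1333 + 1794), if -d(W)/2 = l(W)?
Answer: 439/3127 ≈ 0.14039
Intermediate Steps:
d(W) = -2*W
(d(-4) + 431)/(1333 + 1794) = (-2*(-4) + 431)/(1333 + 1794) = (8 + 431)/3127 = 439*(1/3127) = 439/3127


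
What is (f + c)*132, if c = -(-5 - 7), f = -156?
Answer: -19008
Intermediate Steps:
c = 12 (c = -1*(-12) = 12)
(f + c)*132 = (-156 + 12)*132 = -144*132 = -19008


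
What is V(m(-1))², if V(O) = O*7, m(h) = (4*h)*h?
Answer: 784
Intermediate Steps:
m(h) = 4*h²
V(O) = 7*O
V(m(-1))² = (7*(4*(-1)²))² = (7*(4*1))² = (7*4)² = 28² = 784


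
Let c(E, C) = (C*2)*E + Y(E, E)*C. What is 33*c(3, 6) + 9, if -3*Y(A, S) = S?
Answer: 999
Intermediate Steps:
Y(A, S) = -S/3
c(E, C) = 5*C*E/3 (c(E, C) = (C*2)*E + (-E/3)*C = (2*C)*E - C*E/3 = 2*C*E - C*E/3 = 5*C*E/3)
33*c(3, 6) + 9 = 33*((5/3)*6*3) + 9 = 33*30 + 9 = 990 + 9 = 999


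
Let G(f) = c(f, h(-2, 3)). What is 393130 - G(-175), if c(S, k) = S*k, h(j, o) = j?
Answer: 392780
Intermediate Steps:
G(f) = -2*f (G(f) = f*(-2) = -2*f)
393130 - G(-175) = 393130 - (-2)*(-175) = 393130 - 1*350 = 393130 - 350 = 392780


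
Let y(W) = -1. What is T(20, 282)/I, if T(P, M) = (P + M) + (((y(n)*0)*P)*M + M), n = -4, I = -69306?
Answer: -292/34653 ≈ -0.0084264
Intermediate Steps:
T(P, M) = P + 2*M (T(P, M) = (P + M) + (((-1*0)*P)*M + M) = (M + P) + ((0*P)*M + M) = (M + P) + (0*M + M) = (M + P) + (0 + M) = (M + P) + M = P + 2*M)
T(20, 282)/I = (20 + 2*282)/(-69306) = (20 + 564)*(-1/69306) = 584*(-1/69306) = -292/34653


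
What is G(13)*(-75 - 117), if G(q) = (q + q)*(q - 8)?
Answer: -24960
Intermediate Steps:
G(q) = 2*q*(-8 + q) (G(q) = (2*q)*(-8 + q) = 2*q*(-8 + q))
G(13)*(-75 - 117) = (2*13*(-8 + 13))*(-75 - 117) = (2*13*5)*(-192) = 130*(-192) = -24960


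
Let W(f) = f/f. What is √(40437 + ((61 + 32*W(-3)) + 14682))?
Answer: 2*√13803 ≈ 234.97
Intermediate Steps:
W(f) = 1
√(40437 + ((61 + 32*W(-3)) + 14682)) = √(40437 + ((61 + 32*1) + 14682)) = √(40437 + ((61 + 32) + 14682)) = √(40437 + (93 + 14682)) = √(40437 + 14775) = √55212 = 2*√13803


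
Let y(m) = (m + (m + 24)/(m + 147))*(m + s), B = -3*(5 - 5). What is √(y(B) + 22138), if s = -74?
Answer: √1084170/7 ≈ 148.75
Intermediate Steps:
B = 0 (B = -3*0 = 0)
y(m) = (-74 + m)*(m + (24 + m)/(147 + m)) (y(m) = (m + (m + 24)/(m + 147))*(m - 74) = (m + (24 + m)/(147 + m))*(-74 + m) = (-74 + m)*(m + (24 + m)/(147 + m)))
√(y(B) + 22138) = √((-1776 + 0³ - 10928*0 + 74*0²)/(147 + 0) + 22138) = √((-1776 + 0 + 0 + 74*0)/147 + 22138) = √((-1776 + 0 + 0 + 0)/147 + 22138) = √((1/147)*(-1776) + 22138) = √(-592/49 + 22138) = √(1084170/49) = √1084170/7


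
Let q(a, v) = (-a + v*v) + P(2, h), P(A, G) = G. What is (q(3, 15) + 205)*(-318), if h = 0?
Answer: -135786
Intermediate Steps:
q(a, v) = v² - a (q(a, v) = (-a + v*v) + 0 = (-a + v²) + 0 = (v² - a) + 0 = v² - a)
(q(3, 15) + 205)*(-318) = ((15² - 1*3) + 205)*(-318) = ((225 - 3) + 205)*(-318) = (222 + 205)*(-318) = 427*(-318) = -135786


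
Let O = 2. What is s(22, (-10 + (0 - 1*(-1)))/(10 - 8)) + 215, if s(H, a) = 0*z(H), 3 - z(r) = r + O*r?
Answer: 215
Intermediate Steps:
z(r) = 3 - 3*r (z(r) = 3 - (r + 2*r) = 3 - 3*r)
s(H, a) = 0 (s(H, a) = 0*(3 - 3*H) = 0)
s(22, (-10 + (0 - 1*(-1)))/(10 - 8)) + 215 = 0 + 215 = 215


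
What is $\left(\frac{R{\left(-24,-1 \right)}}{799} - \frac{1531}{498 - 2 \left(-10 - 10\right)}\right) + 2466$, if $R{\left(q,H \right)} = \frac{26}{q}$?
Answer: $\frac{6352895041}{2579172} \approx 2463.2$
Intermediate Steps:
$\left(\frac{R{\left(-24,-1 \right)}}{799} - \frac{1531}{498 - 2 \left(-10 - 10\right)}\right) + 2466 = \left(\frac{26 \frac{1}{-24}}{799} - \frac{1531}{498 - 2 \left(-10 - 10\right)}\right) + 2466 = \left(26 \left(- \frac{1}{24}\right) \frac{1}{799} - \frac{1531}{498 - 2 \left(-20\right)}\right) + 2466 = \left(\left(- \frac{13}{12}\right) \frac{1}{799} - \frac{1531}{498 - -40}\right) + 2466 = \left(- \frac{13}{9588} - \frac{1531}{498 + 40}\right) + 2466 = \left(- \frac{13}{9588} - \frac{1531}{538}\right) + 2466 = - \frac{7343111}{2579172} + 2466 = \frac{6352895041}{2579172}$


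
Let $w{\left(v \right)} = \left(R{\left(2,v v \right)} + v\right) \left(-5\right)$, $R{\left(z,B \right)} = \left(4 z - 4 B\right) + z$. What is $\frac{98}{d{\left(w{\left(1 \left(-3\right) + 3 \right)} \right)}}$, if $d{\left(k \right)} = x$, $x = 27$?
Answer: $\frac{98}{27} \approx 3.6296$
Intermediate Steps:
$R{\left(z,B \right)} = - 4 B + 5 z$ ($R{\left(z,B \right)} = \left(- 4 B + 4 z\right) + z = - 4 B + 5 z$)
$w{\left(v \right)} = -50 - 5 v + 20 v^{2}$ ($w{\left(v \right)} = \left(\left(- 4 v v + 5 \cdot 2\right) + v\right) \left(-5\right) = \left(\left(- 4 v^{2} + 10\right) + v\right) \left(-5\right) = \left(\left(10 - 4 v^{2}\right) + v\right) \left(-5\right) = \left(10 + v - 4 v^{2}\right) \left(-5\right) = -50 - 5 v + 20 v^{2}$)
$d{\left(k \right)} = 27$
$\frac{98}{d{\left(w{\left(1 \left(-3\right) + 3 \right)} \right)}} = \frac{98}{27}$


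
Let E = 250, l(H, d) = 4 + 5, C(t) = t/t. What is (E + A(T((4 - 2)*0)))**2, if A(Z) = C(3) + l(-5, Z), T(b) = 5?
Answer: 67600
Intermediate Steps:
C(t) = 1
l(H, d) = 9
A(Z) = 10 (A(Z) = 1 + 9 = 10)
(E + A(T((4 - 2)*0)))**2 = (250 + 10)**2 = 260**2 = 67600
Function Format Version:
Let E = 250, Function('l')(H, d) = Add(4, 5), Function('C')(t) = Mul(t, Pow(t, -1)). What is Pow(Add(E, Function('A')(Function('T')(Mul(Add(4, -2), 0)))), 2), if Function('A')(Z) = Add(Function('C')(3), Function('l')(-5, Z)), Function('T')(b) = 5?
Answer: 67600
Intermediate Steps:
Function('C')(t) = 1
Function('l')(H, d) = 9
Function('A')(Z) = 10 (Function('A')(Z) = Add(1, 9) = 10)
Pow(Add(E, Function('A')(Function('T')(Mul(Add(4, -2), 0)))), 2) = Pow(Add(250, 10), 2) = Pow(260, 2) = 67600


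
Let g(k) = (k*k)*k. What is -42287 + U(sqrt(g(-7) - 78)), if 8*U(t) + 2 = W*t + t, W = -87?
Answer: -169149/4 - 43*I*sqrt(421)/4 ≈ -42287.0 - 220.57*I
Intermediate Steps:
g(k) = k**3 (g(k) = k**2*k = k**3)
U(t) = -1/4 - 43*t/4 (U(t) = -1/4 + (-87*t + t)/8 = -1/4 + (-86*t)/8 = -1/4 - 43*t/4)
-42287 + U(sqrt(g(-7) - 78)) = -42287 + (-1/4 - 43*sqrt((-7)**3 - 78)/4) = -42287 + (-1/4 - 43*sqrt(-343 - 78)/4) = -42287 + (-1/4 - 43*I*sqrt(421)/4) = -169149/4 - 43*I*sqrt(421)/4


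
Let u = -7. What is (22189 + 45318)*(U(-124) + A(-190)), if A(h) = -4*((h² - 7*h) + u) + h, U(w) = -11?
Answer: -10118826751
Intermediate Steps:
A(h) = 28 - 4*h² + 29*h (A(h) = -4*((h² - 7*h) - 7) + h = -4*(-7 + h² - 7*h) + h = (28 - 4*h² + 28*h) + h = 28 - 4*h² + 29*h)
(22189 + 45318)*(U(-124) + A(-190)) = (22189 + 45318)*(-11 + (28 - 4*(-190)² + 29*(-190))) = 67507*(-11 + (28 - 4*36100 - 5510)) = 67507*(-11 + (28 - 144400 - 5510)) = 67507*(-11 - 149882) = 67507*(-149893) = -10118826751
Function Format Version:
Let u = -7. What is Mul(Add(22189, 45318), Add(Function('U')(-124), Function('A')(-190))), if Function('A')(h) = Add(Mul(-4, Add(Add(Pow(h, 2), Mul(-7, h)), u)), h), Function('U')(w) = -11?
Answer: -10118826751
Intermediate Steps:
Function('A')(h) = Add(28, Mul(-4, Pow(h, 2)), Mul(29, h)) (Function('A')(h) = Add(Mul(-4, Add(Add(Pow(h, 2), Mul(-7, h)), -7)), h) = Add(Mul(-4, Add(-7, Pow(h, 2), Mul(-7, h))), h) = Add(Add(28, Mul(-4, Pow(h, 2)), Mul(28, h)), h) = Add(28, Mul(-4, Pow(h, 2)), Mul(29, h)))
Mul(Add(22189, 45318), Add(Function('U')(-124), Function('A')(-190))) = Mul(Add(22189, 45318), Add(-11, Add(28, Mul(-4, Pow(-190, 2)), Mul(29, -190)))) = Mul(67507, Add(-11, Add(28, Mul(-4, 36100), -5510))) = Mul(67507, Add(-11, Add(28, -144400, -5510))) = Mul(67507, Add(-11, -149882)) = Mul(67507, -149893) = -10118826751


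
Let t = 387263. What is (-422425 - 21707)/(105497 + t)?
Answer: -111033/123190 ≈ -0.90131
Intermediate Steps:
(-422425 - 21707)/(105497 + t) = (-422425 - 21707)/(105497 + 387263) = -444132/492760 = -444132*1/492760 = -111033/123190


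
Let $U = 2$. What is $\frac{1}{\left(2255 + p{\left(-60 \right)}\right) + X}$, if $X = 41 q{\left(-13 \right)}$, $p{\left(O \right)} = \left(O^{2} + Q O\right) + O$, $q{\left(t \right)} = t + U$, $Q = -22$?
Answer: $\frac{1}{6664} \approx 0.00015006$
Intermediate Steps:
$q{\left(t \right)} = 2 + t$ ($q{\left(t \right)} = t + 2 = 2 + t$)
$p{\left(O \right)} = O^{2} - 21 O$ ($p{\left(O \right)} = \left(O^{2} - 22 O\right) + O = O^{2} - 21 O$)
$X = -451$ ($X = 41 \left(2 - 13\right) = 41 \left(-11\right) = -451$)
$\frac{1}{\left(2255 + p{\left(-60 \right)}\right) + X} = \frac{1}{\left(2255 - 60 \left(-21 - 60\right)\right) - 451} = \frac{1}{\left(2255 - -4860\right) - 451} = \frac{1}{\left(2255 + 4860\right) - 451} = \frac{1}{7115 - 451} = \frac{1}{6664}$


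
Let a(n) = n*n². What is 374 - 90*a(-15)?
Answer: 304124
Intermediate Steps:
a(n) = n³
374 - 90*a(-15) = 374 - 90*(-15)³ = 374 - 90*(-3375) = 374 + 303750 = 304124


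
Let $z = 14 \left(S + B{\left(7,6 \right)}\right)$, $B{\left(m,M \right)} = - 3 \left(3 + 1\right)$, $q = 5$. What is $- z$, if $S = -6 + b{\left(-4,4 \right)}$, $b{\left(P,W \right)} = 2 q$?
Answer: $112$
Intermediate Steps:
$b{\left(P,W \right)} = 10$ ($b{\left(P,W \right)} = 2 \cdot 5 = 10$)
$B{\left(m,M \right)} = -12$ ($B{\left(m,M \right)} = \left(-3\right) 4 = -12$)
$S = 4$ ($S = -6 + 10 = 4$)
$z = -112$ ($z = 14 \left(4 - 12\right) = 14 \left(-8\right) = -112$)
$- z = \left(-1\right) \left(-112\right) = 112$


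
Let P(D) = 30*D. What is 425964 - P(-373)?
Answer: 437154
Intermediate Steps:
425964 - P(-373) = 425964 - 30*(-373) = 425964 - 1*(-11190) = 425964 + 11190 = 437154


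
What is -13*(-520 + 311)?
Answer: 2717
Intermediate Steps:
-13*(-520 + 311) = -13*(-209) = 2717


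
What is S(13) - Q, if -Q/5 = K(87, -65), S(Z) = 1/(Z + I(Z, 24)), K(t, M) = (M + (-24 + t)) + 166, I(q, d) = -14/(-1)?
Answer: 22141/27 ≈ 820.04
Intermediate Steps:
I(q, d) = 14 (I(q, d) = -14*(-1) = 14)
K(t, M) = 142 + M + t (K(t, M) = (-24 + M + t) + 166 = 142 + M + t)
S(Z) = 1/(14 + Z) (S(Z) = 1/(Z + 14) = 1/(14 + Z))
Q = -820 (Q = -5*(142 - 65 + 87) = -5*164 = -820)
S(13) - Q = 1/(14 + 13) - 1*(-820) = 1/27 + 820 = 22141/27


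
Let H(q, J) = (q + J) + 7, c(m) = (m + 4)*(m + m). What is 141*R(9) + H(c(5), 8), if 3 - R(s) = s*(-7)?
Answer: 9411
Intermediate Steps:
R(s) = 3 + 7*s (R(s) = 3 - s*(-7) = 3 - (-7)*s = 3 + 7*s)
c(m) = 2*m*(4 + m) (c(m) = (4 + m)*(2*m) = 2*m*(4 + m))
H(q, J) = 7 + J + q (H(q, J) = (J + q) + 7 = 7 + J + q)
141*R(9) + H(c(5), 8) = 141*(3 + 7*9) + (7 + 8 + 2*5*(4 + 5)) = 141*(3 + 63) + (7 + 8 + 2*5*9) = 141*66 + (7 + 8 + 90) = 9306 + 105 = 9411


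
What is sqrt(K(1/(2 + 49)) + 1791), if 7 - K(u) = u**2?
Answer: sqrt(4676597)/51 ≈ 42.403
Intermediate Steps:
K(u) = 7 - u**2
sqrt(K(1/(2 + 49)) + 1791) = sqrt((7 - (1/(2 + 49))**2) + 1791) = sqrt((7 - (1/51)**2) + 1791) = sqrt((7 - 1*1/2601) + 1791) = sqrt((7 - 1/2601) + 1791) = sqrt(18206/2601 + 1791) = sqrt(4676597/2601) = sqrt(4676597)/51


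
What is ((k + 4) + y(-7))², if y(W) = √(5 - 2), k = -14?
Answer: (-10 + √3)² ≈ 68.359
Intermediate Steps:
y(W) = √3
((k + 4) + y(-7))² = ((-14 + 4) + √3)² = (-10 + √3)²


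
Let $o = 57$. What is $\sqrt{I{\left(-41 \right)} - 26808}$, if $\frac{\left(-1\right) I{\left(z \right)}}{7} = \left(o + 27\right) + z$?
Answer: $i \sqrt{27109} \approx 164.65 i$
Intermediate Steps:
$I{\left(z \right)} = -588 - 7 z$ ($I{\left(z \right)} = - 7 \left(\left(57 + 27\right) + z\right) = - 7 \left(84 + z\right) = -588 - 7 z$)
$\sqrt{I{\left(-41 \right)} - 26808} = \sqrt{\left(-588 - -287\right) - 26808} = \sqrt{\left(-588 + 287\right) - 26808} = \sqrt{-301 - 26808} = \sqrt{-27109} = i \sqrt{27109}$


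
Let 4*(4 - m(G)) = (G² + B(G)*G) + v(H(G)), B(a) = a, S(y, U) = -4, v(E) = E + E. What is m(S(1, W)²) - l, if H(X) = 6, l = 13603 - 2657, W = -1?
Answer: -11073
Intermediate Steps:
l = 10946
v(E) = 2*E
m(G) = 1 - G²/2 (m(G) = 4 - ((G² + G*G) + 2*6)/4 = 4 - ((G² + G²) + 12)/4 = 4 - (2*G² + 12)/4 = 4 - (12 + 2*G²)/4 = 4 + (-3 - G²/2) = 1 - G²/2)
m(S(1, W)²) - l = (1 - ((-4)²)²/2) - 1*10946 = (1 - ½*16²) - 10946 = (1 - ½*256) - 10946 = (1 - 128) - 10946 = -127 - 10946 = -11073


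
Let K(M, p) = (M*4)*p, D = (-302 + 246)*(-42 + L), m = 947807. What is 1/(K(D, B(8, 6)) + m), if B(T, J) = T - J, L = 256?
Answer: 1/851935 ≈ 1.1738e-6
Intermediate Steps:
D = -11984 (D = (-302 + 246)*(-42 + 256) = -56*214 = -11984)
K(M, p) = 4*M*p (K(M, p) = (4*M)*p = 4*M*p)
1/(K(D, B(8, 6)) + m) = 1/(4*(-11984)*(8 - 1*6) + 947807) = 1/(4*(-11984)*(8 - 6) + 947807) = 1/(4*(-11984)*2 + 947807) = 1/(-95872 + 947807) = 1/851935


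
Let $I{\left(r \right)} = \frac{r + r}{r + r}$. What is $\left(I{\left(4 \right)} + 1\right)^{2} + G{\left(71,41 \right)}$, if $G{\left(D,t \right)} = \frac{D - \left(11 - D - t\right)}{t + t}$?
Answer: $\frac{250}{41} \approx 6.0976$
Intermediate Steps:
$I{\left(r \right)} = 1$ ($I{\left(r \right)} = \frac{2 r}{2 r} = 2 r \frac{1}{2 r} = 1$)
$G{\left(D,t \right)} = \frac{-11 + t + 2 D}{2 t}$ ($G{\left(D,t \right)} = \frac{D - \left(11 - D - t\right)}{2 t} = \left(D + \left(-11 + D + t\right)\right) \frac{1}{2 t} = \left(-11 + t + 2 D\right) \frac{1}{2 t} = \frac{-11 + t + 2 D}{2 t}$)
$\left(I{\left(4 \right)} + 1\right)^{2} + G{\left(71,41 \right)} = \left(1 + 1\right)^{2} + \frac{-11 + 41 + 2 \cdot 71}{2 \cdot 41} = 2^{2} + \frac{1}{2} \cdot \frac{1}{41} \left(-11 + 41 + 142\right) = 4 + \frac{1}{2} \cdot \frac{1}{41} \cdot 172 = 4 + \frac{86}{41} = \frac{250}{41}$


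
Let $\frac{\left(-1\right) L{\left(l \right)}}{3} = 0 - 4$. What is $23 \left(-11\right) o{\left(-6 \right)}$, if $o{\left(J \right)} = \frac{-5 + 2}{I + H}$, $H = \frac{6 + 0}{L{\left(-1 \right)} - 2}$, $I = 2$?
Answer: $\frac{3795}{13} \approx 291.92$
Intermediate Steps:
$L{\left(l \right)} = 12$ ($L{\left(l \right)} = - 3 \left(0 - 4\right) = \left(-3\right) \left(-4\right) = 12$)
$H = \frac{3}{5}$ ($H = \frac{6 + 0}{12 - 2} = \frac{6}{10} = 6 \cdot \frac{1}{10} = \frac{3}{5} \approx 0.6$)
$o{\left(J \right)} = - \frac{15}{13}$ ($o{\left(J \right)} = \frac{-5 + 2}{2 + \frac{3}{5}} = - \frac{3}{\frac{13}{5}} = \left(-3\right) \frac{5}{13} = - \frac{15}{13}$)
$23 \left(-11\right) o{\left(-6 \right)} = 23 \left(-11\right) \left(- \frac{15}{13}\right) = \left(-253\right) \left(- \frac{15}{13}\right) = \frac{3795}{13}$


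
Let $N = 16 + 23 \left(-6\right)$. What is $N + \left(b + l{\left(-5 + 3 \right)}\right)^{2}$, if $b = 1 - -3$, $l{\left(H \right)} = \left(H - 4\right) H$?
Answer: $134$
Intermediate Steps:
$l{\left(H \right)} = H \left(-4 + H\right)$ ($l{\left(H \right)} = \left(-4 + H\right) H = H \left(-4 + H\right)$)
$N = -122$ ($N = 16 - 138 = -122$)
$b = 4$ ($b = 1 + 3 = 4$)
$N + \left(b + l{\left(-5 + 3 \right)}\right)^{2} = -122 + \left(4 + \left(-5 + 3\right) \left(-4 + \left(-5 + 3\right)\right)\right)^{2} = -122 + \left(4 - 2 \left(-4 - 2\right)\right)^{2} = -122 + \left(4 - -12\right)^{2} = -122 + \left(4 + 12\right)^{2} = -122 + 16^{2} = -122 + 256 = 134$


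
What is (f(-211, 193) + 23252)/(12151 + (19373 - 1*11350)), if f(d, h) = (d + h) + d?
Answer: 299/262 ≈ 1.1412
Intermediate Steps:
f(d, h) = h + 2*d
(f(-211, 193) + 23252)/(12151 + (19373 - 1*11350)) = ((193 + 2*(-211)) + 23252)/(12151 + (19373 - 1*11350)) = ((193 - 422) + 23252)/(12151 + (19373 - 11350)) = (-229 + 23252)/(12151 + 8023) = 23023/20174 = 23023*(1/20174) = 299/262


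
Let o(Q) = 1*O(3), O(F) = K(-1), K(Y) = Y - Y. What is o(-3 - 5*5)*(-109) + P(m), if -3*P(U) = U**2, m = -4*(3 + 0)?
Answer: -48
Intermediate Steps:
K(Y) = 0
O(F) = 0
o(Q) = 0 (o(Q) = 1*0 = 0)
m = -12 (m = -4*3 = -12)
P(U) = -U**2/3
o(-3 - 5*5)*(-109) + P(m) = 0*(-109) - 1/3*(-12)**2 = 0 - 1/3*144 = 0 - 48 = -48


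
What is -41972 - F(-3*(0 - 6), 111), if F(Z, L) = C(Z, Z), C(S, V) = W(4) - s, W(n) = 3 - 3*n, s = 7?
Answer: -41956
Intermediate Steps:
C(S, V) = -16 (C(S, V) = (3 - 3*4) - 1*7 = (3 - 12) - 7 = -9 - 7 = -16)
F(Z, L) = -16
-41972 - F(-3*(0 - 6), 111) = -41972 - 1*(-16) = -41972 + 16 = -41956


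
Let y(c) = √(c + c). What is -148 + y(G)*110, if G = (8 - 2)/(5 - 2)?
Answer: 72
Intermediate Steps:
G = 2 (G = 6/3 = 6*(⅓) = 2)
y(c) = √2*√c (y(c) = √(2*c) = √2*√c)
-148 + y(G)*110 = -148 + (√2*√2)*110 = -148 + 2*110 = -148 + 220 = 72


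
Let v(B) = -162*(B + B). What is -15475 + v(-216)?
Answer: 54509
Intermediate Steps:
v(B) = -324*B
-15475 + v(-216) = -15475 - 324*(-216) = -15475 + 69984 = 54509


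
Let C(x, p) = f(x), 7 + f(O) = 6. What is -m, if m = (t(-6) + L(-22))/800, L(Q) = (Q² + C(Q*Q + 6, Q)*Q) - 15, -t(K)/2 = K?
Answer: -503/800 ≈ -0.62875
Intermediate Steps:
f(O) = -1 (f(O) = -7 + 6 = -1)
t(K) = -2*K
C(x, p) = -1
L(Q) = -15 + Q² - Q (L(Q) = (Q² - Q) - 15 = -15 + Q² - Q)
m = 503/800 (m = (-2*(-6) + (-15 + (-22)² - 1*(-22)))/800 = (12 + (-15 + 484 + 22))*(1/800) = (12 + 491)*(1/800) = 503*(1/800) = 503/800 ≈ 0.62875)
-m = -1*503/800 = -503/800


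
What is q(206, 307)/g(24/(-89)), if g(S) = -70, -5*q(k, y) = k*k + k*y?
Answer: 52839/175 ≈ 301.94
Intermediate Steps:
q(k, y) = -k²/5 - k*y/5 (q(k, y) = -(k*k + k*y)/5 = -(k² + k*y)/5 = -k²/5 - k*y/5)
q(206, 307)/g(24/(-89)) = -⅕*206*(206 + 307)/(-70) = -⅕*206*513*(-1/70) = -105678/5*(-1/70) = 52839/175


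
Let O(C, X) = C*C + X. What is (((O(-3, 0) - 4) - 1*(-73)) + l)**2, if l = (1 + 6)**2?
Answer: 16129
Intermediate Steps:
O(C, X) = X + C**2 (O(C, X) = C**2 + X = X + C**2)
l = 49 (l = 7**2 = 49)
(((O(-3, 0) - 4) - 1*(-73)) + l)**2 = ((((0 + (-3)**2) - 4) - 1*(-73)) + 49)**2 = ((((0 + 9) - 4) + 73) + 49)**2 = (((9 - 4) + 73) + 49)**2 = ((5 + 73) + 49)**2 = (78 + 49)**2 = 127**2 = 16129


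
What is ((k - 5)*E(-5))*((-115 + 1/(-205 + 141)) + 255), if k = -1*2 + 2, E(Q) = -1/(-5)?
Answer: -8959/64 ≈ -139.98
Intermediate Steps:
E(Q) = ⅕ (E(Q) = -1*(-⅕) = ⅕)
k = 0 (k = -2 + 2 = 0)
((k - 5)*E(-5))*((-115 + 1/(-205 + 141)) + 255) = ((0 - 5)*(⅕))*((-115 + 1/(-205 + 141)) + 255) = (-5*⅕)*((-115 + 1/(-64)) + 255) = -((-115 - 1/64) + 255) = -(-7361/64 + 255) = -1*8959/64 = -8959/64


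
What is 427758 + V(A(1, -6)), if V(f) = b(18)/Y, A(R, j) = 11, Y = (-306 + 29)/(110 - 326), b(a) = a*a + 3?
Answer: 118559598/277 ≈ 4.2801e+5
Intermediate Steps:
b(a) = 3 + a² (b(a) = a² + 3 = 3 + a²)
Y = 277/216 (Y = -277/(-216) = -277*(-1/216) = 277/216 ≈ 1.2824)
V(f) = 70632/277 (V(f) = (3 + 18²)/(277/216) = (3 + 324)*(216/277) = 327*(216/277) = 70632/277)
427758 + V(A(1, -6)) = 427758 + 70632/277 = 118559598/277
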